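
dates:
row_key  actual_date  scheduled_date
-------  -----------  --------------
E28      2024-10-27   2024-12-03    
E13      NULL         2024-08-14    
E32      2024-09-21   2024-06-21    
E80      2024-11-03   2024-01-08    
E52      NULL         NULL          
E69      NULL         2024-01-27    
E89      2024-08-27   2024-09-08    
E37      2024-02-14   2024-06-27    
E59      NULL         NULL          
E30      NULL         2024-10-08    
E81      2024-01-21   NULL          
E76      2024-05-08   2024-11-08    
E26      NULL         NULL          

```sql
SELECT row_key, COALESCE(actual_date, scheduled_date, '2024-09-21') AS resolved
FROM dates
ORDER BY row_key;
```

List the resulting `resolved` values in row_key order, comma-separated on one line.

2024-08-14, 2024-09-21, 2024-10-27, 2024-10-08, 2024-09-21, 2024-02-14, 2024-09-21, 2024-09-21, 2024-01-27, 2024-05-08, 2024-11-03, 2024-01-21, 2024-08-27

row_key=E13: actual_date=NULL, scheduled_date=2024-08-14 → 2024-08-14
row_key=E26: actual_date=NULL, scheduled_date=NULL, → literal 2024-09-21 → 2024-09-21
row_key=E28: actual_date=2024-10-27 → 2024-10-27
row_key=E30: actual_date=NULL, scheduled_date=2024-10-08 → 2024-10-08
row_key=E32: actual_date=2024-09-21 → 2024-09-21
row_key=E37: actual_date=2024-02-14 → 2024-02-14
row_key=E52: actual_date=NULL, scheduled_date=NULL, → literal 2024-09-21 → 2024-09-21
row_key=E59: actual_date=NULL, scheduled_date=NULL, → literal 2024-09-21 → 2024-09-21
row_key=E69: actual_date=NULL, scheduled_date=2024-01-27 → 2024-01-27
row_key=E76: actual_date=2024-05-08 → 2024-05-08
row_key=E80: actual_date=2024-11-03 → 2024-11-03
row_key=E81: actual_date=2024-01-21 → 2024-01-21
row_key=E89: actual_date=2024-08-27 → 2024-08-27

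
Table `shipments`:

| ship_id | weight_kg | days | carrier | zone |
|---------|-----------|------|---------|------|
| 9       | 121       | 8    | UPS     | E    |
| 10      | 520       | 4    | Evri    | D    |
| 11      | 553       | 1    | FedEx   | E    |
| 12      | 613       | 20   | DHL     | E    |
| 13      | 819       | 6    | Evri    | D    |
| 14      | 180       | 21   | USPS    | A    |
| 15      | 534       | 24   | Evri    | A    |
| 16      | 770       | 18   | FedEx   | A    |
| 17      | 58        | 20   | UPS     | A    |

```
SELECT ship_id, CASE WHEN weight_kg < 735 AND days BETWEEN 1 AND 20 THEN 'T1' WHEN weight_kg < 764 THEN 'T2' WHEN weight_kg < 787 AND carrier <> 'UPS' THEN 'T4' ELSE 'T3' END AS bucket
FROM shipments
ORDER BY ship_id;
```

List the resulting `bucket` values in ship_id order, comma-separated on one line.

T1, T1, T1, T1, T3, T2, T2, T4, T1

ship_id=9: weight_kg < 735 AND days BETWEEN 1 AND 20 → T1
ship_id=10: weight_kg < 735 AND days BETWEEN 1 AND 20 → T1
ship_id=11: weight_kg < 735 AND days BETWEEN 1 AND 20 → T1
ship_id=12: weight_kg < 735 AND days BETWEEN 1 AND 20 → T1
ship_id=13: ELSE → T3
ship_id=14: weight_kg < 764 → T2
ship_id=15: weight_kg < 764 → T2
ship_id=16: weight_kg < 787 AND carrier <> 'UPS' → T4
ship_id=17: weight_kg < 735 AND days BETWEEN 1 AND 20 → T1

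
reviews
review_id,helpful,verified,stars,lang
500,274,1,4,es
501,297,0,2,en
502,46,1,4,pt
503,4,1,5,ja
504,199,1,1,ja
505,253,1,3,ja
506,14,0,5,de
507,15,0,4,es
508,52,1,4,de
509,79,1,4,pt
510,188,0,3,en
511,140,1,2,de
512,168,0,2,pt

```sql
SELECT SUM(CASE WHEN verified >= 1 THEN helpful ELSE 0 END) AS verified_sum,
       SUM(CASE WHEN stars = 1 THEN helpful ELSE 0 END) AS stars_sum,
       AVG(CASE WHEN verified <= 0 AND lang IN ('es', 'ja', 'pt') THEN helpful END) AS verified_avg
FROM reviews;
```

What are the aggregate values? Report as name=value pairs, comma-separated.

[verified_sum: verified >= 1]
review_id=500: ✓ → 274
review_id=501: ✗
review_id=502: ✓ → 46
review_id=503: ✓ → 4
review_id=504: ✓ → 199
review_id=505: ✓ → 253
review_id=506: ✗
review_id=507: ✗
review_id=508: ✓ → 52
review_id=509: ✓ → 79
review_id=510: ✗
review_id=511: ✓ → 140
review_id=512: ✗
verified_sum = 274 + 46 + 4 + 199 + 253 + 52 + 79 + 140 = 1047
—
[stars_sum: stars = 1]
review_id=500: ✗
review_id=501: ✗
review_id=502: ✗
review_id=503: ✗
review_id=504: ✓ → 199
review_id=505: ✗
review_id=506: ✗
review_id=507: ✗
review_id=508: ✗
review_id=509: ✗
review_id=510: ✗
review_id=511: ✗
review_id=512: ✗
stars_sum = 199
—
[verified_avg: verified <= 0 AND lang IN ('es', 'ja', 'pt')]
review_id=500: ✗
review_id=501: ✗
review_id=502: ✗
review_id=503: ✗
review_id=504: ✗
review_id=505: ✗
review_id=506: ✗
review_id=507: ✓ → 15
review_id=508: ✗
review_id=509: ✗
review_id=510: ✗
review_id=511: ✗
review_id=512: ✓ → 168
verified_avg = (15 + 168) / 2 = 91.5

verified_sum=1047, stars_sum=199, verified_avg=91.5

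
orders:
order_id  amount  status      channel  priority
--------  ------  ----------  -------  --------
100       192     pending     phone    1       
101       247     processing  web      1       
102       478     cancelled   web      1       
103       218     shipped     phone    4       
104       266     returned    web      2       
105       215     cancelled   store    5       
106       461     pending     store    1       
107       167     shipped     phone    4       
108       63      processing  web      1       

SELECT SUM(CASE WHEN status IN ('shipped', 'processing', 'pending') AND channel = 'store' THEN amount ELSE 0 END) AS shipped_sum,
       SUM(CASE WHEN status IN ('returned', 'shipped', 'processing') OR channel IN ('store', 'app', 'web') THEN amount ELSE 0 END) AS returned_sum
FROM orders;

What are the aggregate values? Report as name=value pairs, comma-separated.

[shipped_sum: status IN ('shipped', 'processing', 'pending') AND channel = 'store']
order_id=100: ✗
order_id=101: ✗
order_id=102: ✗
order_id=103: ✗
order_id=104: ✗
order_id=105: ✗
order_id=106: ✓ → 461
order_id=107: ✗
order_id=108: ✗
shipped_sum = 461
—
[returned_sum: status IN ('returned', 'shipped', 'processing') OR channel IN ('store', 'app', 'web')]
order_id=100: ✗
order_id=101: ✓ → 247
order_id=102: ✓ → 478
order_id=103: ✓ → 218
order_id=104: ✓ → 266
order_id=105: ✓ → 215
order_id=106: ✓ → 461
order_id=107: ✓ → 167
order_id=108: ✓ → 63
returned_sum = 247 + 478 + 218 + 266 + 215 + 461 + 167 + 63 = 2115

shipped_sum=461, returned_sum=2115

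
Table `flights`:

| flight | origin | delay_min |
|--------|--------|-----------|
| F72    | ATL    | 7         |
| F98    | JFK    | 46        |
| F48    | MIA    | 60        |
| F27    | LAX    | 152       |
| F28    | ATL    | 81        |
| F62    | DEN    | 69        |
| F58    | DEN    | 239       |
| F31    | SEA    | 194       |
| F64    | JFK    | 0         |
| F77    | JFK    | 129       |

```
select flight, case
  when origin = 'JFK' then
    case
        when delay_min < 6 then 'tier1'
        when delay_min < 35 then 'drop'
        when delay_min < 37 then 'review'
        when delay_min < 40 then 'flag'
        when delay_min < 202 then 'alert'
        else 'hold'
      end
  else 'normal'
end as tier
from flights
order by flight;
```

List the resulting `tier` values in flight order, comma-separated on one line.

flight=F27: origin='LAX' → outer ELSE → normal
flight=F28: origin='ATL' → outer ELSE → normal
flight=F31: origin='SEA' → outer ELSE → normal
flight=F48: origin='MIA' → outer ELSE → normal
flight=F58: origin='DEN' → outer ELSE → normal
flight=F62: origin='DEN' → outer ELSE → normal
flight=F64: origin='JFK' → inner[delay_min < 6] → tier1
flight=F72: origin='ATL' → outer ELSE → normal
flight=F77: origin='JFK' → inner[delay_min < 202] → alert
flight=F98: origin='JFK' → inner[delay_min < 202] → alert

normal, normal, normal, normal, normal, normal, tier1, normal, alert, alert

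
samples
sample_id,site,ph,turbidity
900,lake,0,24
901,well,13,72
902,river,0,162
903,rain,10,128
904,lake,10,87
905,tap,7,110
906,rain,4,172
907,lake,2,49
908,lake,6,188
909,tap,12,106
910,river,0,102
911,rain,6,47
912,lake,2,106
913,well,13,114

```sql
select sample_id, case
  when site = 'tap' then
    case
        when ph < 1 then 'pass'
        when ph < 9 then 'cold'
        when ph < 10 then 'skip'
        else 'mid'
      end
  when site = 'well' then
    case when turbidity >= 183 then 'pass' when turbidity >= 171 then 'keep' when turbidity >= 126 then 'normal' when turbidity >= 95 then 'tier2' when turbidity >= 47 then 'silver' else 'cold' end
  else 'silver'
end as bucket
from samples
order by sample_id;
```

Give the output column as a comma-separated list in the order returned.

sample_id=900: site='lake' → outer ELSE → silver
sample_id=901: site='well' → inner[turbidity >= 47] → silver
sample_id=902: site='river' → outer ELSE → silver
sample_id=903: site='rain' → outer ELSE → silver
sample_id=904: site='lake' → outer ELSE → silver
sample_id=905: site='tap' → inner[ph < 9] → cold
sample_id=906: site='rain' → outer ELSE → silver
sample_id=907: site='lake' → outer ELSE → silver
sample_id=908: site='lake' → outer ELSE → silver
sample_id=909: site='tap' → inner[ELSE] → mid
sample_id=910: site='river' → outer ELSE → silver
sample_id=911: site='rain' → outer ELSE → silver
sample_id=912: site='lake' → outer ELSE → silver
sample_id=913: site='well' → inner[turbidity >= 95] → tier2

silver, silver, silver, silver, silver, cold, silver, silver, silver, mid, silver, silver, silver, tier2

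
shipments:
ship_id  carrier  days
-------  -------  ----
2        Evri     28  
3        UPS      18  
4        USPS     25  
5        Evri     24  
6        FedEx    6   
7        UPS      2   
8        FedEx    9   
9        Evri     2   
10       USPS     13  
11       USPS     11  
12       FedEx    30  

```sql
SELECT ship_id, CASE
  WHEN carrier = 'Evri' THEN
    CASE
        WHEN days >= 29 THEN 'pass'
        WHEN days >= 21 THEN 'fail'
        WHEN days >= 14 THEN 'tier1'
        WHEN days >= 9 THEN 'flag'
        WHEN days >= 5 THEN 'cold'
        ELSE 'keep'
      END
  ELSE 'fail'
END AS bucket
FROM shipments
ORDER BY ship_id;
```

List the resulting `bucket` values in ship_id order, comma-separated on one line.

ship_id=2: carrier='Evri' → inner[days >= 21] → fail
ship_id=3: carrier='UPS' → outer ELSE → fail
ship_id=4: carrier='USPS' → outer ELSE → fail
ship_id=5: carrier='Evri' → inner[days >= 21] → fail
ship_id=6: carrier='FedEx' → outer ELSE → fail
ship_id=7: carrier='UPS' → outer ELSE → fail
ship_id=8: carrier='FedEx' → outer ELSE → fail
ship_id=9: carrier='Evri' → inner[ELSE] → keep
ship_id=10: carrier='USPS' → outer ELSE → fail
ship_id=11: carrier='USPS' → outer ELSE → fail
ship_id=12: carrier='FedEx' → outer ELSE → fail

fail, fail, fail, fail, fail, fail, fail, keep, fail, fail, fail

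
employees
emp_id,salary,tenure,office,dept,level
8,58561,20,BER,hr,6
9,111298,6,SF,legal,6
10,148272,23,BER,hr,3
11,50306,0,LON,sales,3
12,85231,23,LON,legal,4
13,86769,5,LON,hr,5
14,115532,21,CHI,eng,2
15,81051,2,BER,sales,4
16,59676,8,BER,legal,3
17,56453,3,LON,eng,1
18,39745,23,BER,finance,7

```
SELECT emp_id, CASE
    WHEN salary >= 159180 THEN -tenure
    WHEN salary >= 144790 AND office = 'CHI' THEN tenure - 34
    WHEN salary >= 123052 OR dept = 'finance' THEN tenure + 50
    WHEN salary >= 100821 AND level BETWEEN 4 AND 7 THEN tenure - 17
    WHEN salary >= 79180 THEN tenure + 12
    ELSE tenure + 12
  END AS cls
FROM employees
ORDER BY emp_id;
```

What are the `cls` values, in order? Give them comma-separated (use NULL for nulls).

32, -11, 73, 12, 35, 17, 33, 14, 20, 15, 73

emp_id=8: ELSE → 32
emp_id=9: salary >= 100821 AND level BETWEEN 4 AND 7 → -11
emp_id=10: salary >= 123052 OR dept = 'finance' → 73
emp_id=11: ELSE → 12
emp_id=12: salary >= 79180 → 35
emp_id=13: salary >= 79180 → 17
emp_id=14: salary >= 79180 → 33
emp_id=15: salary >= 79180 → 14
emp_id=16: ELSE → 20
emp_id=17: ELSE → 15
emp_id=18: salary >= 123052 OR dept = 'finance' → 73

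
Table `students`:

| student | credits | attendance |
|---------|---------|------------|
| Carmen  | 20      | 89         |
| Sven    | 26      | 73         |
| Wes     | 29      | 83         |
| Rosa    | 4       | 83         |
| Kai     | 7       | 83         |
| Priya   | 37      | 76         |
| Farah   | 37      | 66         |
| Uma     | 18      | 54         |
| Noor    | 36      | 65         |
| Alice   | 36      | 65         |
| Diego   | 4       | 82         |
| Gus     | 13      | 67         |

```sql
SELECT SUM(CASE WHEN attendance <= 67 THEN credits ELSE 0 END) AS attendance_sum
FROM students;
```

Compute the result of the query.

140

student=Carmen: ✗
student=Sven: ✗
student=Wes: ✗
student=Rosa: ✗
student=Kai: ✗
student=Priya: ✗
student=Farah: ✓ → 37
student=Uma: ✓ → 18
student=Noor: ✓ → 36
student=Alice: ✓ → 36
student=Diego: ✗
student=Gus: ✓ → 13
attendance_sum = 37 + 18 + 36 + 36 + 13 = 140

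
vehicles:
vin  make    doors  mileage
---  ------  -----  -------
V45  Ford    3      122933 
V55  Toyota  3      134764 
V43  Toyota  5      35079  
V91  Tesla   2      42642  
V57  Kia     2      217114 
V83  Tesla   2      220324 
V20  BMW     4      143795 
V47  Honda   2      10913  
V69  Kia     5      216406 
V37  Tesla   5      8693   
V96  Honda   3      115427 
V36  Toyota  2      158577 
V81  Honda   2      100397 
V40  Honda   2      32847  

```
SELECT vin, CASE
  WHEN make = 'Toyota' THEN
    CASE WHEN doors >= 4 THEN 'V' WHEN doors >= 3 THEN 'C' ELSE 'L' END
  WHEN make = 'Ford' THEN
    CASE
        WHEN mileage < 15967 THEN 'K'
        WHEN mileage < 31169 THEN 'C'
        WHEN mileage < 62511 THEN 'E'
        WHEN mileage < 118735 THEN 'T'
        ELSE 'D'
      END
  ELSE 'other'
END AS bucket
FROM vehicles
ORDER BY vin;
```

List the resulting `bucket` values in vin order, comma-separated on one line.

other, L, other, other, V, D, other, C, other, other, other, other, other, other

vin=V20: make='BMW' → outer ELSE → other
vin=V36: make='Toyota' → inner[ELSE] → L
vin=V37: make='Tesla' → outer ELSE → other
vin=V40: make='Honda' → outer ELSE → other
vin=V43: make='Toyota' → inner[doors >= 4] → V
vin=V45: make='Ford' → inner[ELSE] → D
vin=V47: make='Honda' → outer ELSE → other
vin=V55: make='Toyota' → inner[doors >= 3] → C
vin=V57: make='Kia' → outer ELSE → other
vin=V69: make='Kia' → outer ELSE → other
vin=V81: make='Honda' → outer ELSE → other
vin=V83: make='Tesla' → outer ELSE → other
vin=V91: make='Tesla' → outer ELSE → other
vin=V96: make='Honda' → outer ELSE → other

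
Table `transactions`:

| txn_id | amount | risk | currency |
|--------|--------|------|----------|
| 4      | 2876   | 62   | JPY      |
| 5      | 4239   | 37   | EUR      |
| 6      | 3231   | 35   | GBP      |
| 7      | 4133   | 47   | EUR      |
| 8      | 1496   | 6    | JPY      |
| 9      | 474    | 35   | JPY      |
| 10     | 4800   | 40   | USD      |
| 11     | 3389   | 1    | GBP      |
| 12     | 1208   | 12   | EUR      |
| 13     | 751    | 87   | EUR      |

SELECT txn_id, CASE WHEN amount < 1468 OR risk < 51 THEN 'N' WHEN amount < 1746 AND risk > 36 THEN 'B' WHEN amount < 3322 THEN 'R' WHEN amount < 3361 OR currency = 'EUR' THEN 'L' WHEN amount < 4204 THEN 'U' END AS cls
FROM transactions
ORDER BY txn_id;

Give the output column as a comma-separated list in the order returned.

txn_id=4: amount < 3322 → R
txn_id=5: amount < 1468 OR risk < 51 → N
txn_id=6: amount < 1468 OR risk < 51 → N
txn_id=7: amount < 1468 OR risk < 51 → N
txn_id=8: amount < 1468 OR risk < 51 → N
txn_id=9: amount < 1468 OR risk < 51 → N
txn_id=10: amount < 1468 OR risk < 51 → N
txn_id=11: amount < 1468 OR risk < 51 → N
txn_id=12: amount < 1468 OR risk < 51 → N
txn_id=13: amount < 1468 OR risk < 51 → N

R, N, N, N, N, N, N, N, N, N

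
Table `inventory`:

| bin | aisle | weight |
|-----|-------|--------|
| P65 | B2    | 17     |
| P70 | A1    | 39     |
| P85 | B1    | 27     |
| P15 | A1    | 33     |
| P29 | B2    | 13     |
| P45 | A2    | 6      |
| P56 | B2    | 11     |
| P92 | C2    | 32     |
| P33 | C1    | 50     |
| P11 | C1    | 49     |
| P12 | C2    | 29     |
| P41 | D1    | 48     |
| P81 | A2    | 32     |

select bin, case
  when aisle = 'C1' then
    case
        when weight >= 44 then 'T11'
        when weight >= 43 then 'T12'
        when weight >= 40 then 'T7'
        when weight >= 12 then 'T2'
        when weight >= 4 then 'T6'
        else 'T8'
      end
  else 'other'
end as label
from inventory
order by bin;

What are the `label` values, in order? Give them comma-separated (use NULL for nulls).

bin=P11: aisle='C1' → inner[weight >= 44] → T11
bin=P12: aisle='C2' → outer ELSE → other
bin=P15: aisle='A1' → outer ELSE → other
bin=P29: aisle='B2' → outer ELSE → other
bin=P33: aisle='C1' → inner[weight >= 44] → T11
bin=P41: aisle='D1' → outer ELSE → other
bin=P45: aisle='A2' → outer ELSE → other
bin=P56: aisle='B2' → outer ELSE → other
bin=P65: aisle='B2' → outer ELSE → other
bin=P70: aisle='A1' → outer ELSE → other
bin=P81: aisle='A2' → outer ELSE → other
bin=P85: aisle='B1' → outer ELSE → other
bin=P92: aisle='C2' → outer ELSE → other

T11, other, other, other, T11, other, other, other, other, other, other, other, other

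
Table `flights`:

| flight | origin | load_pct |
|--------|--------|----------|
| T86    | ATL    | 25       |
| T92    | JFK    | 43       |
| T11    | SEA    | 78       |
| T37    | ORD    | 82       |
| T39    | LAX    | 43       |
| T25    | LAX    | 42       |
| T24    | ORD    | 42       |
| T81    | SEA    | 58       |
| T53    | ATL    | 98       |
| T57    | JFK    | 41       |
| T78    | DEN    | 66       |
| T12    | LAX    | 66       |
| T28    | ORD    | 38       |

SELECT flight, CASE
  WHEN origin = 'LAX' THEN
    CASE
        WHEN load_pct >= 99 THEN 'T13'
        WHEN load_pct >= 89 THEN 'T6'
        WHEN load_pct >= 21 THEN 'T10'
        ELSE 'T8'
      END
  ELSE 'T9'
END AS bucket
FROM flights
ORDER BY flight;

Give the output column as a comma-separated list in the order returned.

T9, T10, T9, T10, T9, T9, T10, T9, T9, T9, T9, T9, T9

flight=T11: origin='SEA' → outer ELSE → T9
flight=T12: origin='LAX' → inner[load_pct >= 21] → T10
flight=T24: origin='ORD' → outer ELSE → T9
flight=T25: origin='LAX' → inner[load_pct >= 21] → T10
flight=T28: origin='ORD' → outer ELSE → T9
flight=T37: origin='ORD' → outer ELSE → T9
flight=T39: origin='LAX' → inner[load_pct >= 21] → T10
flight=T53: origin='ATL' → outer ELSE → T9
flight=T57: origin='JFK' → outer ELSE → T9
flight=T78: origin='DEN' → outer ELSE → T9
flight=T81: origin='SEA' → outer ELSE → T9
flight=T86: origin='ATL' → outer ELSE → T9
flight=T92: origin='JFK' → outer ELSE → T9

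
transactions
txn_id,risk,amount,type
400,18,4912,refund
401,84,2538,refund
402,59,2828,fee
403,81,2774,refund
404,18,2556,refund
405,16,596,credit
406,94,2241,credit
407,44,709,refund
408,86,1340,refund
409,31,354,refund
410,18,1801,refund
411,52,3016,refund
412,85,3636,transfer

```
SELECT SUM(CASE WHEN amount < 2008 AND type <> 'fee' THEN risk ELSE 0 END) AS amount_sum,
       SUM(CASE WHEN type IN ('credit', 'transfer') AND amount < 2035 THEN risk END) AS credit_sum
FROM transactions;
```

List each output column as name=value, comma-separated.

[amount_sum: amount < 2008 AND type <> 'fee']
txn_id=400: ✗
txn_id=401: ✗
txn_id=402: ✗
txn_id=403: ✗
txn_id=404: ✗
txn_id=405: ✓ → 16
txn_id=406: ✗
txn_id=407: ✓ → 44
txn_id=408: ✓ → 86
txn_id=409: ✓ → 31
txn_id=410: ✓ → 18
txn_id=411: ✗
txn_id=412: ✗
amount_sum = 16 + 44 + 86 + 31 + 18 = 195
—
[credit_sum: type IN ('credit', 'transfer') AND amount < 2035]
txn_id=400: ✗
txn_id=401: ✗
txn_id=402: ✗
txn_id=403: ✗
txn_id=404: ✗
txn_id=405: ✓ → 16
txn_id=406: ✗
txn_id=407: ✗
txn_id=408: ✗
txn_id=409: ✗
txn_id=410: ✗
txn_id=411: ✗
txn_id=412: ✗
credit_sum = 16

amount_sum=195, credit_sum=16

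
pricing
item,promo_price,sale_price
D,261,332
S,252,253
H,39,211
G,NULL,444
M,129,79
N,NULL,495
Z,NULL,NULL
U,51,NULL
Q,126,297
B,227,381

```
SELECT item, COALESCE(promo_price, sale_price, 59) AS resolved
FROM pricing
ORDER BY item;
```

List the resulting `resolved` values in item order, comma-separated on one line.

item=B: promo_price=227 → 227
item=D: promo_price=261 → 261
item=G: promo_price=NULL, sale_price=444 → 444
item=H: promo_price=39 → 39
item=M: promo_price=129 → 129
item=N: promo_price=NULL, sale_price=495 → 495
item=Q: promo_price=126 → 126
item=S: promo_price=252 → 252
item=U: promo_price=51 → 51
item=Z: promo_price=NULL, sale_price=NULL, → literal 59 → 59

227, 261, 444, 39, 129, 495, 126, 252, 51, 59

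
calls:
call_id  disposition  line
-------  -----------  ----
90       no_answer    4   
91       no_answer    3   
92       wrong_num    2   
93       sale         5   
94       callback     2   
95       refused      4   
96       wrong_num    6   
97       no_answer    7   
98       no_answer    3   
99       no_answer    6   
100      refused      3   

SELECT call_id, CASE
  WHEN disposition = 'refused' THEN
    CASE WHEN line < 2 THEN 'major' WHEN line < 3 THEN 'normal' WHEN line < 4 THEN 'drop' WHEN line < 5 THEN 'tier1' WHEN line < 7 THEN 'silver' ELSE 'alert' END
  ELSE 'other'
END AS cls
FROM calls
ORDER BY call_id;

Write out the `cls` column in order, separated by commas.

call_id=90: disposition='no_answer' → outer ELSE → other
call_id=91: disposition='no_answer' → outer ELSE → other
call_id=92: disposition='wrong_num' → outer ELSE → other
call_id=93: disposition='sale' → outer ELSE → other
call_id=94: disposition='callback' → outer ELSE → other
call_id=95: disposition='refused' → inner[line < 5] → tier1
call_id=96: disposition='wrong_num' → outer ELSE → other
call_id=97: disposition='no_answer' → outer ELSE → other
call_id=98: disposition='no_answer' → outer ELSE → other
call_id=99: disposition='no_answer' → outer ELSE → other
call_id=100: disposition='refused' → inner[line < 4] → drop

other, other, other, other, other, tier1, other, other, other, other, drop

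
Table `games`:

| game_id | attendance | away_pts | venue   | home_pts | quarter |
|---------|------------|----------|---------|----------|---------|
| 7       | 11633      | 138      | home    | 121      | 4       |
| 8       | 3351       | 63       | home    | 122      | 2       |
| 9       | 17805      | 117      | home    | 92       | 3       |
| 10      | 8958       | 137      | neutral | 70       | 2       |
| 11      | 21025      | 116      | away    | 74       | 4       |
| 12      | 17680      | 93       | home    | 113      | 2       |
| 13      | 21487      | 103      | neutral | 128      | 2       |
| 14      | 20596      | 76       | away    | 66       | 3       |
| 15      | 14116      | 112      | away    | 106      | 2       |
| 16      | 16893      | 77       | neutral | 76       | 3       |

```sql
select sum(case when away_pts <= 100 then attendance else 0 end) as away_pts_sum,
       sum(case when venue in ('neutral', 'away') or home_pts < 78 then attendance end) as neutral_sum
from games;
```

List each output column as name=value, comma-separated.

[away_pts_sum: away_pts <= 100]
game_id=7: ✗
game_id=8: ✓ → 3351
game_id=9: ✗
game_id=10: ✗
game_id=11: ✗
game_id=12: ✓ → 17680
game_id=13: ✗
game_id=14: ✓ → 20596
game_id=15: ✗
game_id=16: ✓ → 16893
away_pts_sum = 3351 + 17680 + 20596 + 16893 = 58520
—
[neutral_sum: venue in ('neutral', 'away') or home_pts < 78]
game_id=7: ✗
game_id=8: ✗
game_id=9: ✗
game_id=10: ✓ → 8958
game_id=11: ✓ → 21025
game_id=12: ✗
game_id=13: ✓ → 21487
game_id=14: ✓ → 20596
game_id=15: ✓ → 14116
game_id=16: ✓ → 16893
neutral_sum = 8958 + 21025 + 21487 + 20596 + 14116 + 16893 = 103075

away_pts_sum=58520, neutral_sum=103075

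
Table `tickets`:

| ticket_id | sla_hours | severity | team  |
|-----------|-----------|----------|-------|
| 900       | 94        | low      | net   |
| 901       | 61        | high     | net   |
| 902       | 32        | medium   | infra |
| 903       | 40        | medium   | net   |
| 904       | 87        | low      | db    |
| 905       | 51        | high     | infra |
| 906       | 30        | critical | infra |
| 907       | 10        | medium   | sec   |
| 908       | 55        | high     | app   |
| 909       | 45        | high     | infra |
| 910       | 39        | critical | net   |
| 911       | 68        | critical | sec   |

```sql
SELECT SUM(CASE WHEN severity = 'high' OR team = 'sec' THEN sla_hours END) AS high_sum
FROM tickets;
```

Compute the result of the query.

290

ticket_id=900: ✗
ticket_id=901: ✓ → 61
ticket_id=902: ✗
ticket_id=903: ✗
ticket_id=904: ✗
ticket_id=905: ✓ → 51
ticket_id=906: ✗
ticket_id=907: ✓ → 10
ticket_id=908: ✓ → 55
ticket_id=909: ✓ → 45
ticket_id=910: ✗
ticket_id=911: ✓ → 68
high_sum = 61 + 51 + 10 + 55 + 45 + 68 = 290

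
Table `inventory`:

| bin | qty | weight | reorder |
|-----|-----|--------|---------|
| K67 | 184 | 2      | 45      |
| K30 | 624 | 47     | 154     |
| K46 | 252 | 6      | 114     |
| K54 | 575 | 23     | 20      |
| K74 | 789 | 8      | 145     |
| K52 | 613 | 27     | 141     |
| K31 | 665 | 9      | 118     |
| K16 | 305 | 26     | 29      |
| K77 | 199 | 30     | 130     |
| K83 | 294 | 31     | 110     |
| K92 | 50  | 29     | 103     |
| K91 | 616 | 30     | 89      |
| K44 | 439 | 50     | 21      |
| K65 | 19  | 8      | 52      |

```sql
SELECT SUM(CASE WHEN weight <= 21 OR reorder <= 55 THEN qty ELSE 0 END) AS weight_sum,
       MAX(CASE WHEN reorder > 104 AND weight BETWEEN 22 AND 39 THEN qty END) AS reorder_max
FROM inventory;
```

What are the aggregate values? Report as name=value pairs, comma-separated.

weight_sum=3228, reorder_max=613

[weight_sum: weight <= 21 OR reorder <= 55]
bin=K67: ✓ → 184
bin=K30: ✗
bin=K46: ✓ → 252
bin=K54: ✓ → 575
bin=K74: ✓ → 789
bin=K52: ✗
bin=K31: ✓ → 665
bin=K16: ✓ → 305
bin=K77: ✗
bin=K83: ✗
bin=K92: ✗
bin=K91: ✗
bin=K44: ✓ → 439
bin=K65: ✓ → 19
weight_sum = 184 + 252 + 575 + 789 + 665 + 305 + 439 + 19 = 3228
—
[reorder_max: reorder > 104 AND weight BETWEEN 22 AND 39]
bin=K67: ✗
bin=K30: ✗
bin=K46: ✗
bin=K54: ✗
bin=K74: ✗
bin=K52: ✓ → 613
bin=K31: ✗
bin=K16: ✗
bin=K77: ✓ → 199
bin=K83: ✓ → 294
bin=K92: ✗
bin=K91: ✗
bin=K44: ✗
bin=K65: ✗
reorder_max = MAX(613, 199, 294) = 613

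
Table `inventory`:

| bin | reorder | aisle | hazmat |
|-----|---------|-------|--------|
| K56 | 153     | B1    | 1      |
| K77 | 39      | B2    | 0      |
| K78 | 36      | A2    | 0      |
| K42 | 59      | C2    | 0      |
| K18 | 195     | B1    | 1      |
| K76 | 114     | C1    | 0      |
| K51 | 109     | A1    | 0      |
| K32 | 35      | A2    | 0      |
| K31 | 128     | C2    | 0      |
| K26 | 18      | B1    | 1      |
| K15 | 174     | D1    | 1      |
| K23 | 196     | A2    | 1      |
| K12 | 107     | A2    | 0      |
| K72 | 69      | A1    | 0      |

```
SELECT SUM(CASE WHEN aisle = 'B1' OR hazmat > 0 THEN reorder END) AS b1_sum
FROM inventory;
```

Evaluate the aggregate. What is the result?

bin=K56: ✓ → 153
bin=K77: ✗
bin=K78: ✗
bin=K42: ✗
bin=K18: ✓ → 195
bin=K76: ✗
bin=K51: ✗
bin=K32: ✗
bin=K31: ✗
bin=K26: ✓ → 18
bin=K15: ✓ → 174
bin=K23: ✓ → 196
bin=K12: ✗
bin=K72: ✗
b1_sum = 153 + 195 + 18 + 174 + 196 = 736

736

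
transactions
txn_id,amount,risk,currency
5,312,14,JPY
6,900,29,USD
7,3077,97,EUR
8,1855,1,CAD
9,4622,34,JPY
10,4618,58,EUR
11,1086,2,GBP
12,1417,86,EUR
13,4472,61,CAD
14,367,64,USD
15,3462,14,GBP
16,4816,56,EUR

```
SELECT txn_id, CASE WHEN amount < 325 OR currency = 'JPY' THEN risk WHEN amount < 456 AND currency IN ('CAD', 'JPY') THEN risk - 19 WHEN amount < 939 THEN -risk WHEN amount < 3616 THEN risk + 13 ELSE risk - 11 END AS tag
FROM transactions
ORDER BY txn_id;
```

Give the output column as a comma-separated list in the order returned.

14, -29, 110, 14, 34, 47, 15, 99, 50, -64, 27, 45

txn_id=5: amount < 325 OR currency = 'JPY' → 14
txn_id=6: amount < 939 → -29
txn_id=7: amount < 3616 → 110
txn_id=8: amount < 3616 → 14
txn_id=9: amount < 325 OR currency = 'JPY' → 34
txn_id=10: ELSE → 47
txn_id=11: amount < 3616 → 15
txn_id=12: amount < 3616 → 99
txn_id=13: ELSE → 50
txn_id=14: amount < 939 → -64
txn_id=15: amount < 3616 → 27
txn_id=16: ELSE → 45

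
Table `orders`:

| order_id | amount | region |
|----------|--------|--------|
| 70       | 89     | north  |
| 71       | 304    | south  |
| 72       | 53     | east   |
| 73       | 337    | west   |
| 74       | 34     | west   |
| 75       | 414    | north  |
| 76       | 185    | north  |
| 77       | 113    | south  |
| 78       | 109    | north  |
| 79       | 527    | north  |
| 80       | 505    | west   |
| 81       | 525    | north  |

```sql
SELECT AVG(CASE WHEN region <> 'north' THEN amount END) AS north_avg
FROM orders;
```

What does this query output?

order_id=70: ✗
order_id=71: ✓ → 304
order_id=72: ✓ → 53
order_id=73: ✓ → 337
order_id=74: ✓ → 34
order_id=75: ✗
order_id=76: ✗
order_id=77: ✓ → 113
order_id=78: ✗
order_id=79: ✗
order_id=80: ✓ → 505
order_id=81: ✗
north_avg = (304 + 53 + 337 + 34 + 113 + 505) / 6 = 224.3333333333

224.3333333333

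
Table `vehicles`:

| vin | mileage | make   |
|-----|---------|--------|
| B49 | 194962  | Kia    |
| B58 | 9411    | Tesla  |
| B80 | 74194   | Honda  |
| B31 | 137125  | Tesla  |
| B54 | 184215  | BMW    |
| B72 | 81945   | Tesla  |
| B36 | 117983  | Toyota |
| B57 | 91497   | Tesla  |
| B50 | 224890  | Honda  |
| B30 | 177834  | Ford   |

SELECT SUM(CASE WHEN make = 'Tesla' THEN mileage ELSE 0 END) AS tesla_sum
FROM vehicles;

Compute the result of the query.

vin=B49: ✗
vin=B58: ✓ → 9411
vin=B80: ✗
vin=B31: ✓ → 137125
vin=B54: ✗
vin=B72: ✓ → 81945
vin=B36: ✗
vin=B57: ✓ → 91497
vin=B50: ✗
vin=B30: ✗
tesla_sum = 9411 + 137125 + 81945 + 91497 = 319978

319978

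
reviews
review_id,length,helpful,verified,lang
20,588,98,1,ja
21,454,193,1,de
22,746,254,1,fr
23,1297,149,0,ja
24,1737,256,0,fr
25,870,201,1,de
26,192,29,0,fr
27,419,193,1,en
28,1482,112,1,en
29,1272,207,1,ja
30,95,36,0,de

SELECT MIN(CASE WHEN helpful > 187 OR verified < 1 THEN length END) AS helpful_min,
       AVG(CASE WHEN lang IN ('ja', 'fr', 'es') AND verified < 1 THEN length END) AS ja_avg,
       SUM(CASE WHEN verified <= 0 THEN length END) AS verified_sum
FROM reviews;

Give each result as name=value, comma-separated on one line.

[helpful_min: helpful > 187 OR verified < 1]
review_id=20: ✗
review_id=21: ✓ → 454
review_id=22: ✓ → 746
review_id=23: ✓ → 1297
review_id=24: ✓ → 1737
review_id=25: ✓ → 870
review_id=26: ✓ → 192
review_id=27: ✓ → 419
review_id=28: ✗
review_id=29: ✓ → 1272
review_id=30: ✓ → 95
helpful_min = MIN(454, 746, 1297, 1737, 870, 192, 419, 1272, 95) = 95
—
[ja_avg: lang IN ('ja', 'fr', 'es') AND verified < 1]
review_id=20: ✗
review_id=21: ✗
review_id=22: ✗
review_id=23: ✓ → 1297
review_id=24: ✓ → 1737
review_id=25: ✗
review_id=26: ✓ → 192
review_id=27: ✗
review_id=28: ✗
review_id=29: ✗
review_id=30: ✗
ja_avg = (1297 + 1737 + 192) / 3 = 1075.3333333333
—
[verified_sum: verified <= 0]
review_id=20: ✗
review_id=21: ✗
review_id=22: ✗
review_id=23: ✓ → 1297
review_id=24: ✓ → 1737
review_id=25: ✗
review_id=26: ✓ → 192
review_id=27: ✗
review_id=28: ✗
review_id=29: ✗
review_id=30: ✓ → 95
verified_sum = 1297 + 1737 + 192 + 95 = 3321

helpful_min=95, ja_avg=1075.3333333333, verified_sum=3321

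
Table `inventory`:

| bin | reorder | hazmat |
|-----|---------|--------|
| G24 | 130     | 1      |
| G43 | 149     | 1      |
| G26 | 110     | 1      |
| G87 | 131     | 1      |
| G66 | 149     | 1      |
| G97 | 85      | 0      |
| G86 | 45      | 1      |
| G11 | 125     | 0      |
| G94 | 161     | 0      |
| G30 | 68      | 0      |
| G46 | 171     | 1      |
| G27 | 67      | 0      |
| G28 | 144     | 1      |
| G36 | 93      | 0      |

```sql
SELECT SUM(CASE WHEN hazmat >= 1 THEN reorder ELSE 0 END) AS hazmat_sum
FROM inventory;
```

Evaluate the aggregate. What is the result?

1029

bin=G24: ✓ → 130
bin=G43: ✓ → 149
bin=G26: ✓ → 110
bin=G87: ✓ → 131
bin=G66: ✓ → 149
bin=G97: ✗
bin=G86: ✓ → 45
bin=G11: ✗
bin=G94: ✗
bin=G30: ✗
bin=G46: ✓ → 171
bin=G27: ✗
bin=G28: ✓ → 144
bin=G36: ✗
hazmat_sum = 130 + 149 + 110 + 131 + 149 + 45 + 171 + 144 = 1029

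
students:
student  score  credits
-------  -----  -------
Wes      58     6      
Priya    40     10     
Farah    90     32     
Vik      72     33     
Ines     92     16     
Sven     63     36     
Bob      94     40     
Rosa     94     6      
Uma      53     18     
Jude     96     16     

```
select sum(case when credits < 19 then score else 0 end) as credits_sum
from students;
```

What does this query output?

student=Wes: ✓ → 58
student=Priya: ✓ → 40
student=Farah: ✗
student=Vik: ✗
student=Ines: ✓ → 92
student=Sven: ✗
student=Bob: ✗
student=Rosa: ✓ → 94
student=Uma: ✓ → 53
student=Jude: ✓ → 96
credits_sum = 58 + 40 + 92 + 94 + 53 + 96 = 433

433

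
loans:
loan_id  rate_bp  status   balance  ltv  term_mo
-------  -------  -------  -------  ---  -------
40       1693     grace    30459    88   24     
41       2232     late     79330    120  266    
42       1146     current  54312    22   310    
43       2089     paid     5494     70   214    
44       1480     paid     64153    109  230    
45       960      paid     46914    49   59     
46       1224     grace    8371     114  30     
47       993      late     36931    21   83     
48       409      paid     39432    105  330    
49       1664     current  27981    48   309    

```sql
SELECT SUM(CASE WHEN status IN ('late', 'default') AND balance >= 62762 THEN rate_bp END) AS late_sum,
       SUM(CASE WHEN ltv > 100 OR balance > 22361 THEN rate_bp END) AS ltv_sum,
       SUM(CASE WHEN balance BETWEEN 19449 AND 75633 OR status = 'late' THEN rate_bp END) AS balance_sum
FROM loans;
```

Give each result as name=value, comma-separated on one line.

late_sum=2232, ltv_sum=11801, balance_sum=10577

[late_sum: status IN ('late', 'default') AND balance >= 62762]
loan_id=40: ✗
loan_id=41: ✓ → 2232
loan_id=42: ✗
loan_id=43: ✗
loan_id=44: ✗
loan_id=45: ✗
loan_id=46: ✗
loan_id=47: ✗
loan_id=48: ✗
loan_id=49: ✗
late_sum = 2232
—
[ltv_sum: ltv > 100 OR balance > 22361]
loan_id=40: ✓ → 1693
loan_id=41: ✓ → 2232
loan_id=42: ✓ → 1146
loan_id=43: ✗
loan_id=44: ✓ → 1480
loan_id=45: ✓ → 960
loan_id=46: ✓ → 1224
loan_id=47: ✓ → 993
loan_id=48: ✓ → 409
loan_id=49: ✓ → 1664
ltv_sum = 1693 + 2232 + 1146 + 1480 + 960 + 1224 + 993 + 409 + 1664 = 11801
—
[balance_sum: balance BETWEEN 19449 AND 75633 OR status = 'late']
loan_id=40: ✓ → 1693
loan_id=41: ✓ → 2232
loan_id=42: ✓ → 1146
loan_id=43: ✗
loan_id=44: ✓ → 1480
loan_id=45: ✓ → 960
loan_id=46: ✗
loan_id=47: ✓ → 993
loan_id=48: ✓ → 409
loan_id=49: ✓ → 1664
balance_sum = 1693 + 2232 + 1146 + 1480 + 960 + 993 + 409 + 1664 = 10577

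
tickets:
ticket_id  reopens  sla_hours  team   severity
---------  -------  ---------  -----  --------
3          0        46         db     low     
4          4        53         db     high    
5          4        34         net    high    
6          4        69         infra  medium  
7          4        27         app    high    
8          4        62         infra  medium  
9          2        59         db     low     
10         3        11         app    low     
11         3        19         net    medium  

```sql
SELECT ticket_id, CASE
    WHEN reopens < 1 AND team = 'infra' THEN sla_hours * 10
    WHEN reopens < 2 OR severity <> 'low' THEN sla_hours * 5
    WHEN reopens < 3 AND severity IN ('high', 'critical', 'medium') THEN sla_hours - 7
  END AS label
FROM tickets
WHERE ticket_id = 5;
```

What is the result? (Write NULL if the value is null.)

ticket_id = 5: reopens=4, sla_hours=34, team=net, severity=high.
reopens < 1 AND team = 'infra' → false
reopens < 2 OR severity <> 'low' → true → 170

170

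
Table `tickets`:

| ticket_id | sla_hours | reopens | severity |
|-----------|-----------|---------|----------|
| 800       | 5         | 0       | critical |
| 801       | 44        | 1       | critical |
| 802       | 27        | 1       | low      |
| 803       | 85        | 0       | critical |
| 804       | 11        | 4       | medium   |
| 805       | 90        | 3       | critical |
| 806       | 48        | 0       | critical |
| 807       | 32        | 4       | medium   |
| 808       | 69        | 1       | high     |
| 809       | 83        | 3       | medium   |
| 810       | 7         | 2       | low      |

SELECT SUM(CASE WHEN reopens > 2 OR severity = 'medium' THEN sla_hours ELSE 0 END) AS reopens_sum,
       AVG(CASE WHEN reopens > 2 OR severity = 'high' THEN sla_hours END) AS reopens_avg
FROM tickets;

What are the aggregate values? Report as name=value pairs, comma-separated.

reopens_sum=216, reopens_avg=57

[reopens_sum: reopens > 2 OR severity = 'medium']
ticket_id=800: ✗
ticket_id=801: ✗
ticket_id=802: ✗
ticket_id=803: ✗
ticket_id=804: ✓ → 11
ticket_id=805: ✓ → 90
ticket_id=806: ✗
ticket_id=807: ✓ → 32
ticket_id=808: ✗
ticket_id=809: ✓ → 83
ticket_id=810: ✗
reopens_sum = 11 + 90 + 32 + 83 = 216
—
[reopens_avg: reopens > 2 OR severity = 'high']
ticket_id=800: ✗
ticket_id=801: ✗
ticket_id=802: ✗
ticket_id=803: ✗
ticket_id=804: ✓ → 11
ticket_id=805: ✓ → 90
ticket_id=806: ✗
ticket_id=807: ✓ → 32
ticket_id=808: ✓ → 69
ticket_id=809: ✓ → 83
ticket_id=810: ✗
reopens_avg = (11 + 90 + 32 + 69 + 83) / 5 = 57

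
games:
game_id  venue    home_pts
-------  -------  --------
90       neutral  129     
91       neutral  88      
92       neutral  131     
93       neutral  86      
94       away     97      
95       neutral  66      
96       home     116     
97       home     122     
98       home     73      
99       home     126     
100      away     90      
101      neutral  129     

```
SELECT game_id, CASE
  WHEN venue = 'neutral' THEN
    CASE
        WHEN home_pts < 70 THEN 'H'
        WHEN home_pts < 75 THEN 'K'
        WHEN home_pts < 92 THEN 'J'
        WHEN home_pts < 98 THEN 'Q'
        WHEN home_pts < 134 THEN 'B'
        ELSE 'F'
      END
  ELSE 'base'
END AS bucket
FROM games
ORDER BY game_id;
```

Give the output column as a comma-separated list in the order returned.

game_id=90: venue='neutral' → inner[home_pts < 134] → B
game_id=91: venue='neutral' → inner[home_pts < 92] → J
game_id=92: venue='neutral' → inner[home_pts < 134] → B
game_id=93: venue='neutral' → inner[home_pts < 92] → J
game_id=94: venue='away' → outer ELSE → base
game_id=95: venue='neutral' → inner[home_pts < 70] → H
game_id=96: venue='home' → outer ELSE → base
game_id=97: venue='home' → outer ELSE → base
game_id=98: venue='home' → outer ELSE → base
game_id=99: venue='home' → outer ELSE → base
game_id=100: venue='away' → outer ELSE → base
game_id=101: venue='neutral' → inner[home_pts < 134] → B

B, J, B, J, base, H, base, base, base, base, base, B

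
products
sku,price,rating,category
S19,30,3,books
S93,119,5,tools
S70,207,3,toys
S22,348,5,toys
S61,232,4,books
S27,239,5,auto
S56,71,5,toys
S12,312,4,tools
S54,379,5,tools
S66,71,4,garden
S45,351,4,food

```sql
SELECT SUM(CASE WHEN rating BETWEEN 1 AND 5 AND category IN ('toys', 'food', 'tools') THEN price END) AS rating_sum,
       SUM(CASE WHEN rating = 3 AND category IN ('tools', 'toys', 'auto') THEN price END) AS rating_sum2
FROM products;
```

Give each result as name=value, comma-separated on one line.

rating_sum=1787, rating_sum2=207

[rating_sum: rating BETWEEN 1 AND 5 AND category IN ('toys', 'food', 'tools')]
sku=S19: ✗
sku=S93: ✓ → 119
sku=S70: ✓ → 207
sku=S22: ✓ → 348
sku=S61: ✗
sku=S27: ✗
sku=S56: ✓ → 71
sku=S12: ✓ → 312
sku=S54: ✓ → 379
sku=S66: ✗
sku=S45: ✓ → 351
rating_sum = 119 + 207 + 348 + 71 + 312 + 379 + 351 = 1787
—
[rating_sum2: rating = 3 AND category IN ('tools', 'toys', 'auto')]
sku=S19: ✗
sku=S93: ✗
sku=S70: ✓ → 207
sku=S22: ✗
sku=S61: ✗
sku=S27: ✗
sku=S56: ✗
sku=S12: ✗
sku=S54: ✗
sku=S66: ✗
sku=S45: ✗
rating_sum2 = 207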